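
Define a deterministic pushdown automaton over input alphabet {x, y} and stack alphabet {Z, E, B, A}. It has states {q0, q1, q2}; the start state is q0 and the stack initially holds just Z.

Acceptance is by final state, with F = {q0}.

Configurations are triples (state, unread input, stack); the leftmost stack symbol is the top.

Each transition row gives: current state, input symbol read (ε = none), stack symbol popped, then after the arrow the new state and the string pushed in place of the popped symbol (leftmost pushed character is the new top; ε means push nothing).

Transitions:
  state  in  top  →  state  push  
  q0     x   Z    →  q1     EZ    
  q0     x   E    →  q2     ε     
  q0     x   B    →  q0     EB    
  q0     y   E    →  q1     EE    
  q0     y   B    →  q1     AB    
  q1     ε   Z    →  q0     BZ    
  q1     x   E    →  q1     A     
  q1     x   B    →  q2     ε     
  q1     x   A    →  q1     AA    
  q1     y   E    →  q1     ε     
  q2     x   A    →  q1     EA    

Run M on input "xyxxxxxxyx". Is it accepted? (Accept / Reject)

Reject

(q0, xyxxxxxxyx, Z) ⊢ (q1, yxxxxxxyx, EZ) ⊢ (q1, xxxxxxyx, Z) ⊢ (q0, xxxxxxyx, BZ) ⊢ (q0, xxxxxyx, EBZ) ⊢ (q2, xxxxyx, BZ)
No transition applies at (q2, xxxxyx, BZ); input not fully consumed.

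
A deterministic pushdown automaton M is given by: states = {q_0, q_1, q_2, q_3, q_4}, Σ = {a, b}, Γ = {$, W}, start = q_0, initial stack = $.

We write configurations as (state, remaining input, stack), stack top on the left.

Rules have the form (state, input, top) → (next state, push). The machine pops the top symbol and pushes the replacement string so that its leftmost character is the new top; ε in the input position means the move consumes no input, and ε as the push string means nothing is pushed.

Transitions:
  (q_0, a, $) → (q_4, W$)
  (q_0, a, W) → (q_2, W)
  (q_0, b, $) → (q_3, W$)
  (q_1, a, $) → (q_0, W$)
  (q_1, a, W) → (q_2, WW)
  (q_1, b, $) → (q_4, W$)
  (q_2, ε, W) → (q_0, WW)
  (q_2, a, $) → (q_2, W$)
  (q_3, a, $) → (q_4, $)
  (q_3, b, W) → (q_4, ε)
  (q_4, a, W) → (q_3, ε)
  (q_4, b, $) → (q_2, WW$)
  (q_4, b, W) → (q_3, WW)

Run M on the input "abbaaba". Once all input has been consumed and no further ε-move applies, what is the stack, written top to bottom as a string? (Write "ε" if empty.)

(q_0, abbaaba, $)
  read a, top $: go to q_4, push W$ → (q_4, bbaaba, W$)
  read b, top W: go to q_3, push WW → (q_3, baaba, WW$)
  read b, top W: go to q_4, push ε → (q_4, aaba, W$)
  read a, top W: go to q_3, push ε → (q_3, aba, $)
  read a, top $: go to q_4, push $ → (q_4, ba, $)
  read b, top $: go to q_2, push WW$ → (q_2, a, WW$)
  ε-move, top W: go to q_0, push WW → (q_0, a, WWW$)
  read a, top W: go to q_2, push W → (q_2, ε, WWW$)
  ε-move, top W: go to q_0, push WW → (q_0, ε, WWWW$)
All input consumed in state q_0 with stack WWWW$.

WWWW$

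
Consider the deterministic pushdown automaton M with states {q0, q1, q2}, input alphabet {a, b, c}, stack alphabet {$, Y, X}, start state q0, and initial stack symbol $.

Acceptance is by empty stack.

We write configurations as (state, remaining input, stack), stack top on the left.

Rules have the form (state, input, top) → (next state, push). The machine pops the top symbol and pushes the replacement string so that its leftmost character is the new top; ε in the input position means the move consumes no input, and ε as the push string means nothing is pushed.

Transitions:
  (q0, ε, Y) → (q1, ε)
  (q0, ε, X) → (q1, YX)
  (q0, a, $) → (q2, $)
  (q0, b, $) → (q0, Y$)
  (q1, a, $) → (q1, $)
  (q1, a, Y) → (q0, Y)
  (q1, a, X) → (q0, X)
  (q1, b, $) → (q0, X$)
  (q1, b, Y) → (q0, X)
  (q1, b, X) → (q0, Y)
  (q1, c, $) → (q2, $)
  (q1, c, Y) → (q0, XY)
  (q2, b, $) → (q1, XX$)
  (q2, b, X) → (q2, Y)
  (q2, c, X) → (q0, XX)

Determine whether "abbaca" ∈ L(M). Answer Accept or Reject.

Reject

(q0, abbaca, $)
  read a, top $: go to q2, push $ → (q2, bbaca, $)
  read b, top $: go to q1, push XX$ → (q1, baca, XX$)
  read b, top X: go to q0, push Y → (q0, aca, YX$)
  ε-move, top Y: go to q1, push ε → (q1, aca, X$)
  read a, top X: go to q0, push X → (q0, ca, X$)
  ε-move, top X: go to q1, push YX → (q1, ca, YX$)
  read c, top Y: go to q0, push XY → (q0, a, XYX$)
  ε-move, top X: go to q1, push YX → (q1, a, YXYX$)
  read a, top Y: go to q0, push Y → (q0, ε, YXYX$)
  ε-move, top Y: go to q1, push ε → (q1, ε, XYX$)
All input consumed; stack is XYX$, not empty, and no further ε-move applies.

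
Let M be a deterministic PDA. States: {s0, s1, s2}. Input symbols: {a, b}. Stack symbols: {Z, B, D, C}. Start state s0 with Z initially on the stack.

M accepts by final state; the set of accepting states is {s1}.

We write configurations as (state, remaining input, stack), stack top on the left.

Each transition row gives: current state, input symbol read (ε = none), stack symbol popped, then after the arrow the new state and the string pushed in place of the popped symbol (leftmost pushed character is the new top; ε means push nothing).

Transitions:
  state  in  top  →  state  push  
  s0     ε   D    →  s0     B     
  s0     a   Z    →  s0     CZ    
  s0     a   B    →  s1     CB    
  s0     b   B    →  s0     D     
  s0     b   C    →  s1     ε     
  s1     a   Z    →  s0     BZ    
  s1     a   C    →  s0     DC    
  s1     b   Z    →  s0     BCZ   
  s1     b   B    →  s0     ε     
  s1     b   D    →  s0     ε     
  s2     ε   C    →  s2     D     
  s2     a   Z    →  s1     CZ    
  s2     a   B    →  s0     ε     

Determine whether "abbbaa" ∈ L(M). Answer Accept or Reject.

(s0, abbbaa, Z) ⊢ (s0, bbbaa, CZ) ⊢ (s1, bbaa, Z) ⊢ (s0, baa, BCZ) ⊢ (s0, aa, DCZ) ⊢ (s0, aa, BCZ) ⊢ (s1, a, CBCZ) ⊢ (s0, ε, DCBCZ) ⊢ (s0, ε, BCBCZ)
All input consumed; state s0 ∉ F and no further ε-move applies.

Reject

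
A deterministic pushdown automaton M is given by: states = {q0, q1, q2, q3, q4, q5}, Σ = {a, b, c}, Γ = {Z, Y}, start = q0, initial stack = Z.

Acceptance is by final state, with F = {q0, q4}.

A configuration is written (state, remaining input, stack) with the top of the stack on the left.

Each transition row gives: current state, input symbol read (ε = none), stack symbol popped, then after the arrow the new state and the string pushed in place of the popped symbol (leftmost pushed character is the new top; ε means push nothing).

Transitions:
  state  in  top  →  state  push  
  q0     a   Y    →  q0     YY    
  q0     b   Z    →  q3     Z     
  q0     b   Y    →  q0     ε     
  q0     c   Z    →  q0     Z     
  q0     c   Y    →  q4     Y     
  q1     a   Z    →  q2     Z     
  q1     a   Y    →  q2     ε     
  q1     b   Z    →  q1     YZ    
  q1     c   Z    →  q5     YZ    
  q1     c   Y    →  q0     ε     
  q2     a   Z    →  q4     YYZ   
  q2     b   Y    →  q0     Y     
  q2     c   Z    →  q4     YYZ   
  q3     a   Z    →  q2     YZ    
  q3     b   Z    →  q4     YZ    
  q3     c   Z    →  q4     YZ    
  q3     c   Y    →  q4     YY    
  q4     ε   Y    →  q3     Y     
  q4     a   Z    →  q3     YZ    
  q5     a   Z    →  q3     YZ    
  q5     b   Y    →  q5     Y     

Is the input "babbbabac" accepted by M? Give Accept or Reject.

Accept

(q0, babbbabac, Z) ⊢ (q3, abbbabac, Z) ⊢ (q2, bbbabac, YZ) ⊢ (q0, bbabac, YZ) ⊢ (q0, babac, Z) ⊢ (q3, abac, Z) ⊢ (q2, bac, YZ) ⊢ (q0, ac, YZ) ⊢ (q0, c, YYZ) ⊢ (q4, ε, YYZ)
All input consumed; state q4 ∈ F.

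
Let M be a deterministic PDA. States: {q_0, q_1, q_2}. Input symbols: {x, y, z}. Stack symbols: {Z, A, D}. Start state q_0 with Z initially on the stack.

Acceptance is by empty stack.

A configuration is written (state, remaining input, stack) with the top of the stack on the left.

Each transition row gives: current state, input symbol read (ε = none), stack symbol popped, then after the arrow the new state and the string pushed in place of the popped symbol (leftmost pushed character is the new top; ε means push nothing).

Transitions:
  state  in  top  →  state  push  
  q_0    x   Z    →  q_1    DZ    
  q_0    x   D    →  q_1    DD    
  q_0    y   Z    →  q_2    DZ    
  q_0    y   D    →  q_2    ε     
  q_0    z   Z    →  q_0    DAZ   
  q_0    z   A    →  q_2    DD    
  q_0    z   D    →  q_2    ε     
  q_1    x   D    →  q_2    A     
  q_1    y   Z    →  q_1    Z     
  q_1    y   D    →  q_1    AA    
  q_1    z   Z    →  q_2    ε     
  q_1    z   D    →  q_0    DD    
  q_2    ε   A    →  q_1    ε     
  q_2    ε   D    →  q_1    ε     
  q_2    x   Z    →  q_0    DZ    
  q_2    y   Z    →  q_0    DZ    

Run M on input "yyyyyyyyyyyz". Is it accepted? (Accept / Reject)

Accept

(q_0, yyyyyyyyyyyz, Z)
  read y, top Z: go to q_2, push DZ → (q_2, yyyyyyyyyyz, DZ)
  ε-move, top D: go to q_1, push ε → (q_1, yyyyyyyyyyz, Z)
  read y, top Z: go to q_1, push Z → (q_1, yyyyyyyyyz, Z)
  read y, top Z: go to q_1, push Z → (q_1, yyyyyyyyz, Z)
  read y, top Z: go to q_1, push Z → (q_1, yyyyyyyz, Z)
  read y, top Z: go to q_1, push Z → (q_1, yyyyyyz, Z)
  read y, top Z: go to q_1, push Z → (q_1, yyyyyz, Z)
  read y, top Z: go to q_1, push Z → (q_1, yyyyz, Z)
  read y, top Z: go to q_1, push Z → (q_1, yyyz, Z)
  read y, top Z: go to q_1, push Z → (q_1, yyz, Z)
  read y, top Z: go to q_1, push Z → (q_1, yz, Z)
  read y, top Z: go to q_1, push Z → (q_1, z, Z)
  read z, top Z: go to q_2, push ε → (q_2, ε, ε)
All input consumed and the stack is empty.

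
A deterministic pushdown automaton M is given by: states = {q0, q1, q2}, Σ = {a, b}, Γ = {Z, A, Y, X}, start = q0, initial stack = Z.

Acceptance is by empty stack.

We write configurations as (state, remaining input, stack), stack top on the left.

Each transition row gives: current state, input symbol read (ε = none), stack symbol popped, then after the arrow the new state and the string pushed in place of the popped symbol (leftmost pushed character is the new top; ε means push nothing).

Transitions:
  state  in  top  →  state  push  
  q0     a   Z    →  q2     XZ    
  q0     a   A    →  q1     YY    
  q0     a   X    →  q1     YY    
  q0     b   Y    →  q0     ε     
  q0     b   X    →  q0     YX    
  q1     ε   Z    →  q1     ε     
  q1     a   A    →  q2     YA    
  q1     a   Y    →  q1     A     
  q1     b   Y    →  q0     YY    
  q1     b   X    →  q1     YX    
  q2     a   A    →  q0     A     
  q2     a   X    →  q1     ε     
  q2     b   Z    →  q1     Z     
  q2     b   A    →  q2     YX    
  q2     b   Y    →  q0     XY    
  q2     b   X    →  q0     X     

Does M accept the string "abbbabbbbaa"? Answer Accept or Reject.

(q0, abbbabbbbaa, Z)
  read a, top Z: go to q2, push XZ → (q2, bbbabbbbaa, XZ)
  read b, top X: go to q0, push X → (q0, bbabbbbaa, XZ)
  read b, top X: go to q0, push YX → (q0, babbbbaa, YXZ)
  read b, top Y: go to q0, push ε → (q0, abbbbaa, XZ)
  read a, top X: go to q1, push YY → (q1, bbbbaa, YYZ)
  read b, top Y: go to q0, push YY → (q0, bbbaa, YYYZ)
  read b, top Y: go to q0, push ε → (q0, bbaa, YYZ)
  read b, top Y: go to q0, push ε → (q0, baa, YZ)
  read b, top Y: go to q0, push ε → (q0, aa, Z)
  read a, top Z: go to q2, push XZ → (q2, a, XZ)
  read a, top X: go to q1, push ε → (q1, ε, Z)
  ε-move, top Z: go to q1, push ε → (q1, ε, ε)
All input consumed and the stack is empty.

Accept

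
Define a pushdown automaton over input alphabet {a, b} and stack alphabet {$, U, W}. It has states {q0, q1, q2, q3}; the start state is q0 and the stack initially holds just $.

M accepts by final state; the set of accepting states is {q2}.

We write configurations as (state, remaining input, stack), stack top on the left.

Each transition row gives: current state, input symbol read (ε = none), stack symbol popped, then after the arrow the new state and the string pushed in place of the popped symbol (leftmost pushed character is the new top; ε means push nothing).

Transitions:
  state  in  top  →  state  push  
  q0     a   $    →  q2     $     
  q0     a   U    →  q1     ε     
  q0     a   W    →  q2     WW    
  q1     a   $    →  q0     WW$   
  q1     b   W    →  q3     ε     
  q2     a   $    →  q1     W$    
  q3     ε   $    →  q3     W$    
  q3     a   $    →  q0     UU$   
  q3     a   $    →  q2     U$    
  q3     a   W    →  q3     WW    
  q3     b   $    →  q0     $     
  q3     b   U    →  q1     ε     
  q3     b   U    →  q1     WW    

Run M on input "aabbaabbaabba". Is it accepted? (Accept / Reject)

Accept

One accepting computation: (q0, aabbaabbaabba, $) ⊢ (q2, abbaabbaabba, $) ⊢ (q1, bbaabbaabba, W$) ⊢ (q3, baabbaabba, $) ⊢ (q0, aabbaabba, $) ⊢ (q2, abbaabba, $) ⊢ (q1, bbaabba, W$) ⊢ (q3, baabba, $) ⊢ (q0, aabba, $) ⊢ (q2, abba, $) ⊢ (q1, bba, W$) ⊢ (q3, ba, $) ⊢ (q0, a, $) ⊢ (q2, ε, $)
All input consumed and state q2 ∈ F.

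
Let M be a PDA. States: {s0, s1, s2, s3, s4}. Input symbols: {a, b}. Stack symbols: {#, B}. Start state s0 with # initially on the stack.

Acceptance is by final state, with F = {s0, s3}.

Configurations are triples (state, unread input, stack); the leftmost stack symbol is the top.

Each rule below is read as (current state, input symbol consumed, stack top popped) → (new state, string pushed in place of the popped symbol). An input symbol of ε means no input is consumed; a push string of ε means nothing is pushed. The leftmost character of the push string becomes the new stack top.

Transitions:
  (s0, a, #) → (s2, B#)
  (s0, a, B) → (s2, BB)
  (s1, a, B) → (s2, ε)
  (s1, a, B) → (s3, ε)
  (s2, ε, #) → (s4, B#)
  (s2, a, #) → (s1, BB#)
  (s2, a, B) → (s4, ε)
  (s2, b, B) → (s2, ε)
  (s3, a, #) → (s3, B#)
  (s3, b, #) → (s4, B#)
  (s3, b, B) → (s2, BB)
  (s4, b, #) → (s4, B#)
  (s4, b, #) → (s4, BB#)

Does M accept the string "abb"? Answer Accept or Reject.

Reject

No computation consumes all input and reaches a final state.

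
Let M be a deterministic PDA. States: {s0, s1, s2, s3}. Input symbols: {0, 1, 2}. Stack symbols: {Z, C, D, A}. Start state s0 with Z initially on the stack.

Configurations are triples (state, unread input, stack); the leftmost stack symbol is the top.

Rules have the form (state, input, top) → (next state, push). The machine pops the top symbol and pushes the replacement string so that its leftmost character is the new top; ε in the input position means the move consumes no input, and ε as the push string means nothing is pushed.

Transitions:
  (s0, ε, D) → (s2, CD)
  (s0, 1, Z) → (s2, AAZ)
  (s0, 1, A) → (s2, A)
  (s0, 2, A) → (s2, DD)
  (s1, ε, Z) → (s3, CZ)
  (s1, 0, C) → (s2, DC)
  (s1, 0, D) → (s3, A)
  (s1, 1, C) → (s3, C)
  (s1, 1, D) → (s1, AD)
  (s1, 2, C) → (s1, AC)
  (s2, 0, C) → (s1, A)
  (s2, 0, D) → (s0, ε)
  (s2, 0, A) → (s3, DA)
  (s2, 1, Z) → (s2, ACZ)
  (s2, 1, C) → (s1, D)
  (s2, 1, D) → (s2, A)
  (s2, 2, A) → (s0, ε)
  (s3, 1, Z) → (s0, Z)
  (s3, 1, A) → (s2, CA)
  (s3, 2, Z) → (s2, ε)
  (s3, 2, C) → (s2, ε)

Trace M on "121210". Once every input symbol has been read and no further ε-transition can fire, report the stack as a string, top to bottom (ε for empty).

DAAZ

(s0, 121210, Z)
  read 1, top Z: go to s2, push AAZ → (s2, 21210, AAZ)
  read 2, top A: go to s0, push ε → (s0, 1210, AZ)
  read 1, top A: go to s2, push A → (s2, 210, AZ)
  read 2, top A: go to s0, push ε → (s0, 10, Z)
  read 1, top Z: go to s2, push AAZ → (s2, 0, AAZ)
  read 0, top A: go to s3, push DA → (s3, ε, DAAZ)
All input consumed in state s3 with stack DAAZ.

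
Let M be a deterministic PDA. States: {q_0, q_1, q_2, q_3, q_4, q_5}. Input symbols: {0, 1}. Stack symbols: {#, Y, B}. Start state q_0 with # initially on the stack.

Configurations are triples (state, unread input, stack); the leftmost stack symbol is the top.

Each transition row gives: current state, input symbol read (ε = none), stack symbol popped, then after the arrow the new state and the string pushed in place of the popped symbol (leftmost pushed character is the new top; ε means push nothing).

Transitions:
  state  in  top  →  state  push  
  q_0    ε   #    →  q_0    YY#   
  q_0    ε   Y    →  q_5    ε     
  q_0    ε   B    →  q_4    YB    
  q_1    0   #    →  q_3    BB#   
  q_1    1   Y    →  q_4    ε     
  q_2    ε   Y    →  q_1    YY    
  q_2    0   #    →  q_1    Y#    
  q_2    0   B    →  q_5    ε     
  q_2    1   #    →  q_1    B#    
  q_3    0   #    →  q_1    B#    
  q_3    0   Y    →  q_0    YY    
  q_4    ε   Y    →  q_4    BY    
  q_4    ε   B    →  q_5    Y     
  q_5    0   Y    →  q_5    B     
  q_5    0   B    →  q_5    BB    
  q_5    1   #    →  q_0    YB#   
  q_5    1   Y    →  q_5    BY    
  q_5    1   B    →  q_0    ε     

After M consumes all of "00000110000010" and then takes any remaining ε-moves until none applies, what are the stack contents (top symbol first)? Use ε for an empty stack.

BYBBBBBYYBBBB#

(q_0, 00000110000010, #)
  ε-move, top #: go to q_0, push YY# → (q_0, 00000110000010, YY#)
  ε-move, top Y: go to q_5, push ε → (q_5, 00000110000010, Y#)
  read 0, top Y: go to q_5, push B → (q_5, 0000110000010, B#)
  read 0, top B: go to q_5, push BB → (q_5, 000110000010, BB#)
  read 0, top B: go to q_5, push BB → (q_5, 00110000010, BBB#)
  read 0, top B: go to q_5, push BB → (q_5, 0110000010, BBBB#)
  read 0, top B: go to q_5, push BB → (q_5, 110000010, BBBBB#)
  read 1, top B: go to q_0, push ε → (q_0, 10000010, BBBB#)
  ε-move, top B: go to q_4, push YB → (q_4, 10000010, YBBBB#)
  ε-move, top Y: go to q_4, push BY → (q_4, 10000010, BYBBBB#)
  ε-move, top B: go to q_5, push Y → (q_5, 10000010, YYBBBB#)
  read 1, top Y: go to q_5, push BY → (q_5, 0000010, BYYBBBB#)
  read 0, top B: go to q_5, push BB → (q_5, 000010, BBYYBBBB#)
  read 0, top B: go to q_5, push BB → (q_5, 00010, BBBYYBBBB#)
  read 0, top B: go to q_5, push BB → (q_5, 0010, BBBBYYBBBB#)
  read 0, top B: go to q_5, push BB → (q_5, 010, BBBBBYYBBBB#)
  read 0, top B: go to q_5, push BB → (q_5, 10, BBBBBBYYBBBB#)
  read 1, top B: go to q_0, push ε → (q_0, 0, BBBBBYYBBBB#)
  ε-move, top B: go to q_4, push YB → (q_4, 0, YBBBBBYYBBBB#)
  ε-move, top Y: go to q_4, push BY → (q_4, 0, BYBBBBBYYBBBB#)
  ε-move, top B: go to q_5, push Y → (q_5, 0, YYBBBBBYYBBBB#)
  read 0, top Y: go to q_5, push B → (q_5, ε, BYBBBBBYYBBBB#)
All input consumed in state q_5 with stack BYBBBBBYYBBBB#.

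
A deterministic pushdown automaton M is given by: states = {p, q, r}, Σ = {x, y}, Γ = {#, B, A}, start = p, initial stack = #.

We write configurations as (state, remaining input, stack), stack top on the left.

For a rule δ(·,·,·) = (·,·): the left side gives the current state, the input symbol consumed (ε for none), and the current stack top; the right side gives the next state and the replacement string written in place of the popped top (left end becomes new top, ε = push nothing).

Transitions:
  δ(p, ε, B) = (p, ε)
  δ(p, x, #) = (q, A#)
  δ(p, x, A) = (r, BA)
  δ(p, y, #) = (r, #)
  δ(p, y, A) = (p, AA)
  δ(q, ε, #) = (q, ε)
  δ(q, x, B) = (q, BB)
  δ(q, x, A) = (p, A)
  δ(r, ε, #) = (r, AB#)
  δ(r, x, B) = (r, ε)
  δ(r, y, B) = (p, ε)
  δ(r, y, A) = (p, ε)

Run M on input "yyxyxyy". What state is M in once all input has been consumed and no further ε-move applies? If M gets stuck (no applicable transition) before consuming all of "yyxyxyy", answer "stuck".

(p, yyxyxyy, #)
  read y, top #: go to r, push # → (r, yxyxyy, #)
  ε-move, top #: go to r, push AB# → (r, yxyxyy, AB#)
  read y, top A: go to p, push ε → (p, xyxyy, B#)
  ε-move, top B: go to p, push ε → (p, xyxyy, #)
  read x, top #: go to q, push A# → (q, yxyy, A#)
No transition for (q, y, top A); M blocks with input yxyy remaining.

stuck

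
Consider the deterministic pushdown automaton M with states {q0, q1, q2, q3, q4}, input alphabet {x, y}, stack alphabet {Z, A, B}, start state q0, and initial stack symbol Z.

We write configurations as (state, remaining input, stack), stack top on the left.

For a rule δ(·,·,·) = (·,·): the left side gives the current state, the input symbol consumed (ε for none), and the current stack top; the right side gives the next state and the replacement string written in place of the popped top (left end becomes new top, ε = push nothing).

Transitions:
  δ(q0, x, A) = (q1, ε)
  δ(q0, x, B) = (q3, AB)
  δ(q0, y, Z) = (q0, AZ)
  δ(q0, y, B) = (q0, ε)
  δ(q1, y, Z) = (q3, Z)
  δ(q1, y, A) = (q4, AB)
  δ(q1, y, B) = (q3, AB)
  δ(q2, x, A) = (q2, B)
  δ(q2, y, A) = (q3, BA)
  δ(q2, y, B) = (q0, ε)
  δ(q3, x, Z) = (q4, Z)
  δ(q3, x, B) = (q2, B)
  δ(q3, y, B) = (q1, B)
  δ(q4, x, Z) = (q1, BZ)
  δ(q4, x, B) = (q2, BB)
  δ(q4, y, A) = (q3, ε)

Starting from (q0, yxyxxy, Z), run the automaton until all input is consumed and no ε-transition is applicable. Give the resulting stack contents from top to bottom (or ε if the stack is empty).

ABZ

(q0, yxyxxy, Z)
  read y, top Z: go to q0, push AZ → (q0, xyxxy, AZ)
  read x, top A: go to q1, push ε → (q1, yxxy, Z)
  read y, top Z: go to q3, push Z → (q3, xxy, Z)
  read x, top Z: go to q4, push Z → (q4, xy, Z)
  read x, top Z: go to q1, push BZ → (q1, y, BZ)
  read y, top B: go to q3, push AB → (q3, ε, ABZ)
All input consumed in state q3 with stack ABZ.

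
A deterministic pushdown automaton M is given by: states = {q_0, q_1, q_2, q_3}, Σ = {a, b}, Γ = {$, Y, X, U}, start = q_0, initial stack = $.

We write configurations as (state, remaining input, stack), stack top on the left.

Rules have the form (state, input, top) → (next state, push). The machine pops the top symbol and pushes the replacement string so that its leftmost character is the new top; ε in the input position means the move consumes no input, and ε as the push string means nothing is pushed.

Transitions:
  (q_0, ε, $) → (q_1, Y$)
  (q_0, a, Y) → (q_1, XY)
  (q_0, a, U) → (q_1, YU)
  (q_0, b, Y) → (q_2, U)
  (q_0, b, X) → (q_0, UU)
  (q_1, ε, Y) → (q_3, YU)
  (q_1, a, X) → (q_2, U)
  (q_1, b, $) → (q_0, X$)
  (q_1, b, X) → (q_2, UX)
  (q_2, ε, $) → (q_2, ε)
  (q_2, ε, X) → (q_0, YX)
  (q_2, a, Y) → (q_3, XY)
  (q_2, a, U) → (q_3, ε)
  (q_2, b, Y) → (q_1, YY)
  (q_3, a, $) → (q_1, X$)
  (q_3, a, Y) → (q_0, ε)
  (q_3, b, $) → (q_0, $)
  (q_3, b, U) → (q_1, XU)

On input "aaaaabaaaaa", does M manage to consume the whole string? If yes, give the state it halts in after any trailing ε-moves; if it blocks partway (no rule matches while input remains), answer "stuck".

stuck

(q_0, aaaaabaaaaa, $)
  ε-move, top $: go to q_1, push Y$ → (q_1, aaaaabaaaaa, Y$)
  ε-move, top Y: go to q_3, push YU → (q_3, aaaaabaaaaa, YU$)
  read a, top Y: go to q_0, push ε → (q_0, aaaabaaaaa, U$)
  read a, top U: go to q_1, push YU → (q_1, aaabaaaaa, YU$)
  ε-move, top Y: go to q_3, push YU → (q_3, aaabaaaaa, YUU$)
  read a, top Y: go to q_0, push ε → (q_0, aabaaaaa, UU$)
  read a, top U: go to q_1, push YU → (q_1, abaaaaa, YUU$)
  ε-move, top Y: go to q_3, push YU → (q_3, abaaaaa, YUUU$)
  read a, top Y: go to q_0, push ε → (q_0, baaaaa, UUU$)
No transition for (q_0, b, top U); M blocks with input baaaaa remaining.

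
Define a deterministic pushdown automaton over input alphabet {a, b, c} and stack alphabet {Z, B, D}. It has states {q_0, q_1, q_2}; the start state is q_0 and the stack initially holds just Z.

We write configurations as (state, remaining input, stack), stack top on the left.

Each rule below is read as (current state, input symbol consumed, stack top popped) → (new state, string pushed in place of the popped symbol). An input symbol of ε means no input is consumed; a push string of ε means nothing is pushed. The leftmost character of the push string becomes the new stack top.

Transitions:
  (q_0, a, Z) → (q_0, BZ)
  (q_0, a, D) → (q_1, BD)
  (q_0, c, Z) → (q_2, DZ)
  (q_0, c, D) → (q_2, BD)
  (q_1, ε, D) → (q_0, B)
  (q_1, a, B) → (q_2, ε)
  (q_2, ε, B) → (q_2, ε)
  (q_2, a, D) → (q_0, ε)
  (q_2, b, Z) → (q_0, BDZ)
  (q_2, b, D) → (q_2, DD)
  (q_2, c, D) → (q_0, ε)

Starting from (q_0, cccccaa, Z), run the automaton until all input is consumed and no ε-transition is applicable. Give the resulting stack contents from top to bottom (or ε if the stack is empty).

BZ

(q_0, cccccaa, Z) ⊢ (q_2, ccccaa, DZ) ⊢ (q_0, cccaa, Z) ⊢ (q_2, ccaa, DZ) ⊢ (q_0, caa, Z) ⊢ (q_2, aa, DZ) ⊢ (q_0, a, Z) ⊢ (q_0, ε, BZ)
All input consumed in state q_0 with stack BZ.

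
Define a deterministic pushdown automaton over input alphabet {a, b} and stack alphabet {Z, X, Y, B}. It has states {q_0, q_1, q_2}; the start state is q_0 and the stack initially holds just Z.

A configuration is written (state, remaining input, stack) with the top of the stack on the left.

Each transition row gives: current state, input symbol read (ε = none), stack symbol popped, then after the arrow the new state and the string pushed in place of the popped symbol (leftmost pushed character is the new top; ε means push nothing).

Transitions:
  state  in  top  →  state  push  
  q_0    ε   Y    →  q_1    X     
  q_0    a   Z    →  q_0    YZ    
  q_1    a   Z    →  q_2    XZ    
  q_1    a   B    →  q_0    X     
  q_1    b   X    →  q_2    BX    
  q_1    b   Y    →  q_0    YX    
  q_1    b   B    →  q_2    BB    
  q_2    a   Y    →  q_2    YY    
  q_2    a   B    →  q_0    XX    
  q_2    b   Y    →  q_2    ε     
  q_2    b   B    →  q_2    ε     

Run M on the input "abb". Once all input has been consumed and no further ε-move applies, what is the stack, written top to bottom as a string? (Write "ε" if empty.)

XZ

(q_0, abb, Z)
  read a, top Z: go to q_0, push YZ → (q_0, bb, YZ)
  ε-move, top Y: go to q_1, push X → (q_1, bb, XZ)
  read b, top X: go to q_2, push BX → (q_2, b, BXZ)
  read b, top B: go to q_2, push ε → (q_2, ε, XZ)
All input consumed in state q_2 with stack XZ.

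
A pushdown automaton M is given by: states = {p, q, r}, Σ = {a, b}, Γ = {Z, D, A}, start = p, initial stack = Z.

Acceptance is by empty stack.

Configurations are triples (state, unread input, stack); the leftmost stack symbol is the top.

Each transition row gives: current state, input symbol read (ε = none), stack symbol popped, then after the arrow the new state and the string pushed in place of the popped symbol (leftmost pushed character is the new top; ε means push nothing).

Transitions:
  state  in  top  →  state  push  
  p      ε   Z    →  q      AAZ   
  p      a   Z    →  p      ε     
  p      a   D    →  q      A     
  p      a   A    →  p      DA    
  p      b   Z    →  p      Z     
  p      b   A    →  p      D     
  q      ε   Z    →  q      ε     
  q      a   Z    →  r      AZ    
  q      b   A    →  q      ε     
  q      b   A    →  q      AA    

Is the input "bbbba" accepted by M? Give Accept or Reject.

Accept

One accepting computation: (p, bbbba, Z) ⊢ (p, bbba, Z) ⊢ (p, bba, Z) ⊢ (p, ba, Z) ⊢ (p, a, Z) ⊢ (p, ε, ε)
All input consumed and the stack is empty.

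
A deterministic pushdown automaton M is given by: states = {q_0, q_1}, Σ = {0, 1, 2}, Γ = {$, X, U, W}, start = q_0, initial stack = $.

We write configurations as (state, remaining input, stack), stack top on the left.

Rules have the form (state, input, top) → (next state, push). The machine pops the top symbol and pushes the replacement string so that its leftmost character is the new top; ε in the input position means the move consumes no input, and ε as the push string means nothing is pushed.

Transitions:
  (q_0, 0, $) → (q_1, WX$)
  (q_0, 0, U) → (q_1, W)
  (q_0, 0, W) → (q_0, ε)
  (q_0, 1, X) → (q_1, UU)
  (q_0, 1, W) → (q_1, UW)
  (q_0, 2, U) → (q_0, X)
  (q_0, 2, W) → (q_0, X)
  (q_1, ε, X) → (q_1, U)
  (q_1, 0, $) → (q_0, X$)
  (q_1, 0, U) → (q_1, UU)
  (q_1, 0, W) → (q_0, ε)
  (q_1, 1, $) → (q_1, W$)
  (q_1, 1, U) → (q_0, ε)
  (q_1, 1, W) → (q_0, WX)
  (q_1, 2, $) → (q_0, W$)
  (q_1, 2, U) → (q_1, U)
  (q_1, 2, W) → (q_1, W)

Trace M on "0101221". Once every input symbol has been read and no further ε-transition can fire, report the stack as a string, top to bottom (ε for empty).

(q_0, 0101221, $)
  read 0, top $: go to q_1, push WX$ → (q_1, 101221, WX$)
  read 1, top W: go to q_0, push WX → (q_0, 01221, WXX$)
  read 0, top W: go to q_0, push ε → (q_0, 1221, XX$)
  read 1, top X: go to q_1, push UU → (q_1, 221, UUX$)
  read 2, top U: go to q_1, push U → (q_1, 21, UUX$)
  read 2, top U: go to q_1, push U → (q_1, 1, UUX$)
  read 1, top U: go to q_0, push ε → (q_0, ε, UX$)
All input consumed in state q_0 with stack UX$.

UX$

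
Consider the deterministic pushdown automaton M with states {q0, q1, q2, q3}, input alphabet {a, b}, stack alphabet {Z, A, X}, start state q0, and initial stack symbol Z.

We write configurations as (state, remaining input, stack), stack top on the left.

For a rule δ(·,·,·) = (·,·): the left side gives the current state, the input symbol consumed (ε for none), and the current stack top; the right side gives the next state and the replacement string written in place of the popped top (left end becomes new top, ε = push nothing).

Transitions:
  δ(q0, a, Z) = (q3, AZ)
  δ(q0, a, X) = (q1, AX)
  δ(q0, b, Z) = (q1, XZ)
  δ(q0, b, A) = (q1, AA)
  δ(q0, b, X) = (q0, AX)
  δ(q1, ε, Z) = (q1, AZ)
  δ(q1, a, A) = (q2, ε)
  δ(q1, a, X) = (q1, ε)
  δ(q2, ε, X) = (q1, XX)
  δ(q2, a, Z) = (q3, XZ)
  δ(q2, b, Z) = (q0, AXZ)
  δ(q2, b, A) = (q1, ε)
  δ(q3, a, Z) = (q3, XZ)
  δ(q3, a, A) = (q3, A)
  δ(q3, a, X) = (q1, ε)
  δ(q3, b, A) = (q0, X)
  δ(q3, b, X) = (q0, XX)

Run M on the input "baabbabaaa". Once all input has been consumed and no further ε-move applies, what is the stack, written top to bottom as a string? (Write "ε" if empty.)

(q0, baabbabaaa, Z)
  read b, top Z: go to q1, push XZ → (q1, aabbabaaa, XZ)
  read a, top X: go to q1, push ε → (q1, abbabaaa, Z)
  ε-move, top Z: go to q1, push AZ → (q1, abbabaaa, AZ)
  read a, top A: go to q2, push ε → (q2, bbabaaa, Z)
  read b, top Z: go to q0, push AXZ → (q0, babaaa, AXZ)
  read b, top A: go to q1, push AA → (q1, abaaa, AAXZ)
  read a, top A: go to q2, push ε → (q2, baaa, AXZ)
  read b, top A: go to q1, push ε → (q1, aaa, XZ)
  read a, top X: go to q1, push ε → (q1, aa, Z)
  ε-move, top Z: go to q1, push AZ → (q1, aa, AZ)
  read a, top A: go to q2, push ε → (q2, a, Z)
  read a, top Z: go to q3, push XZ → (q3, ε, XZ)
All input consumed in state q3 with stack XZ.

XZ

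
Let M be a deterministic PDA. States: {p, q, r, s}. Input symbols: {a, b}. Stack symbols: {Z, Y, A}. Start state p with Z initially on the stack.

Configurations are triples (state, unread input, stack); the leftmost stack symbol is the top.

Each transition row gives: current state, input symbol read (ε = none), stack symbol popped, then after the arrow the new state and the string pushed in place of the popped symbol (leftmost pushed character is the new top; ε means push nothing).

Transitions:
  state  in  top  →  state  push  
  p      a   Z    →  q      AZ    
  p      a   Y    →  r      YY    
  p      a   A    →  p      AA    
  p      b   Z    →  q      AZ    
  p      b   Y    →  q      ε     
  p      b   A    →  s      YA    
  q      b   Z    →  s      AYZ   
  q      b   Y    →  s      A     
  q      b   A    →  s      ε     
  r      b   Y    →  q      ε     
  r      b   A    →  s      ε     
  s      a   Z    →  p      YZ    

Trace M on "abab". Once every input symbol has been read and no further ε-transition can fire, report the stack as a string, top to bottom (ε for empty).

(p, abab, Z) ⊢ (q, bab, AZ) ⊢ (s, ab, Z) ⊢ (p, b, YZ) ⊢ (q, ε, Z)
All input consumed in state q with stack Z.

Z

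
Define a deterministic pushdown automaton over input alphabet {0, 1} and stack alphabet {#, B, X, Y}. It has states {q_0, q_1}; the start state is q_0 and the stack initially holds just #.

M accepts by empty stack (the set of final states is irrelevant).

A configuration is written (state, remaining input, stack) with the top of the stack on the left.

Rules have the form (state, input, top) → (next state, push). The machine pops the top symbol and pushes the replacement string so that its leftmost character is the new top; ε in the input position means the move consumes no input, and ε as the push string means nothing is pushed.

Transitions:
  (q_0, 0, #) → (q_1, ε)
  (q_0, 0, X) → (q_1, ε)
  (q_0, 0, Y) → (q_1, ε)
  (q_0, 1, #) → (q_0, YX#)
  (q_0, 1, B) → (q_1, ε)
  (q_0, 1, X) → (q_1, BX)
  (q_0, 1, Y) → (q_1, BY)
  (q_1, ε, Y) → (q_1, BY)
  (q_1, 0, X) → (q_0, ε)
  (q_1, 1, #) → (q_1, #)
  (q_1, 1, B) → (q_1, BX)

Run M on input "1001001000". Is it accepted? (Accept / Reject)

(q_0, 1001001000, #)
  read 1, top #: go to q_0, push YX# → (q_0, 001001000, YX#)
  read 0, top Y: go to q_1, push ε → (q_1, 01001000, X#)
  read 0, top X: go to q_0, push ε → (q_0, 1001000, #)
  read 1, top #: go to q_0, push YX# → (q_0, 001000, YX#)
  read 0, top Y: go to q_1, push ε → (q_1, 01000, X#)
  read 0, top X: go to q_0, push ε → (q_0, 1000, #)
  read 1, top #: go to q_0, push YX# → (q_0, 000, YX#)
  read 0, top Y: go to q_1, push ε → (q_1, 00, X#)
  read 0, top X: go to q_0, push ε → (q_0, 0, #)
  read 0, top #: go to q_1, push ε → (q_1, ε, ε)
All input consumed and the stack is empty.

Accept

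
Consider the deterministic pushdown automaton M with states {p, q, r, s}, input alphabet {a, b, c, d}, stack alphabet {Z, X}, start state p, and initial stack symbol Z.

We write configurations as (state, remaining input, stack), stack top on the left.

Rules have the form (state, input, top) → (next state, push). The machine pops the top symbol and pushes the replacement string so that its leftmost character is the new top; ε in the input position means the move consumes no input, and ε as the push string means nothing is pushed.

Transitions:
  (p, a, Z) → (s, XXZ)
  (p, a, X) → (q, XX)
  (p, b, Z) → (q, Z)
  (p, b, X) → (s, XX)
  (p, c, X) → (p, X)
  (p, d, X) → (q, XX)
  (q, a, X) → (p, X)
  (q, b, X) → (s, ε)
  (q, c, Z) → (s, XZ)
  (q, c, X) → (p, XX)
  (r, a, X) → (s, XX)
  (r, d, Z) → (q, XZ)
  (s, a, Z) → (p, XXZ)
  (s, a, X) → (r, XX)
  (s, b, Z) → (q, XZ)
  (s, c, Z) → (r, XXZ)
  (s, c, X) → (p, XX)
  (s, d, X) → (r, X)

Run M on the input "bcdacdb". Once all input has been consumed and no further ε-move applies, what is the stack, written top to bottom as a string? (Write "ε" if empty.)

(p, bcdacdb, Z)
  read b, top Z: go to q, push Z → (q, cdacdb, Z)
  read c, top Z: go to s, push XZ → (s, dacdb, XZ)
  read d, top X: go to r, push X → (r, acdb, XZ)
  read a, top X: go to s, push XX → (s, cdb, XXZ)
  read c, top X: go to p, push XX → (p, db, XXXZ)
  read d, top X: go to q, push XX → (q, b, XXXXZ)
  read b, top X: go to s, push ε → (s, ε, XXXZ)
All input consumed in state s with stack XXXZ.

XXXZ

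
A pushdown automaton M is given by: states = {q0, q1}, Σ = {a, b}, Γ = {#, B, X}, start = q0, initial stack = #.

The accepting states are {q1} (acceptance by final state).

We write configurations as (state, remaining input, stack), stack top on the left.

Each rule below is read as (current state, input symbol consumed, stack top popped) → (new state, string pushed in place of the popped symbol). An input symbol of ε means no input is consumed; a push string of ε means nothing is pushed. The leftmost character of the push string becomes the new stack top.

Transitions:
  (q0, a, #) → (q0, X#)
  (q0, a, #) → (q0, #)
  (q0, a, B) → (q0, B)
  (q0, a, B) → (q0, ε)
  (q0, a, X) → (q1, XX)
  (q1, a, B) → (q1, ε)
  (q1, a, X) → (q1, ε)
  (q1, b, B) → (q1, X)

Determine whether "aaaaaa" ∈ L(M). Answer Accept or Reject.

One accepting computation: (q0, aaaaaa, #) ⊢ (q0, aaaaa, #) ⊢ (q0, aaaa, #) ⊢ (q0, aaa, X#) ⊢ (q1, aa, XX#) ⊢ (q1, a, X#) ⊢ (q1, ε, #)
All input consumed and state q1 ∈ F.

Accept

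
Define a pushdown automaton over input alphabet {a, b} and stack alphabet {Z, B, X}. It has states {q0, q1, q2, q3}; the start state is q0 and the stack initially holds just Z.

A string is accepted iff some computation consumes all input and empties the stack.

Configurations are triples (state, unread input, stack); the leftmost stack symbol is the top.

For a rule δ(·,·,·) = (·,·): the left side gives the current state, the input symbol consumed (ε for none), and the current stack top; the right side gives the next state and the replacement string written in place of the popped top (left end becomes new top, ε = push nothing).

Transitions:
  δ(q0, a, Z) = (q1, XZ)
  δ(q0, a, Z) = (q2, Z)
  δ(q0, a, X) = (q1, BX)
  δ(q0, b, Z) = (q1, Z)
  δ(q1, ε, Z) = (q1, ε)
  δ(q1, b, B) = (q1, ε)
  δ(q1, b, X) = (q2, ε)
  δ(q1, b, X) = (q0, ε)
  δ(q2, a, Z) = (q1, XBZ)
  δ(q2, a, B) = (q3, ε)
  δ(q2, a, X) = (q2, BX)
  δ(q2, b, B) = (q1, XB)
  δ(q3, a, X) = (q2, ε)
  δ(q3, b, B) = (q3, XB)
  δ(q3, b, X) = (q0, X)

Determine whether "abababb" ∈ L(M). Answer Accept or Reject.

Accept

One accepting computation: (q0, abababb, Z) ⊢ (q1, bababb, XZ) ⊢ (q0, ababb, Z) ⊢ (q1, babb, XZ) ⊢ (q0, abb, Z) ⊢ (q1, bb, XZ) ⊢ (q0, b, Z) ⊢ (q1, ε, Z) ⊢ (q1, ε, ε)
All input consumed and the stack is empty.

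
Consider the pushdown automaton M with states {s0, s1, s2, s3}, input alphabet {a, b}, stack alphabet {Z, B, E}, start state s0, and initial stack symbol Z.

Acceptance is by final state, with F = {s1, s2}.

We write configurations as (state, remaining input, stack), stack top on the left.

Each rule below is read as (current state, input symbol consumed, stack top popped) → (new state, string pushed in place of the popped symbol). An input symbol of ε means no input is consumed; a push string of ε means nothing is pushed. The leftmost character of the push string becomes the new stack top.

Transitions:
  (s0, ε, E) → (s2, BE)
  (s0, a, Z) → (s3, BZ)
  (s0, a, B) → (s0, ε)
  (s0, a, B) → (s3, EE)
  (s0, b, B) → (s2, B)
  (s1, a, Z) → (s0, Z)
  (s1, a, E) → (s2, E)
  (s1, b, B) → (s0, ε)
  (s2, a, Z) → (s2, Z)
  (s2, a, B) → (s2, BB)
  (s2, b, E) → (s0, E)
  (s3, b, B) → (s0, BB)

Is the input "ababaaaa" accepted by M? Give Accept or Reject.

One accepting computation: (s0, ababaaaa, Z) ⊢ (s3, babaaaa, BZ) ⊢ (s0, abaaaa, BBZ) ⊢ (s0, baaaa, BZ) ⊢ (s2, aaaa, BZ) ⊢ (s2, aaa, BBZ) ⊢ (s2, aa, BBBZ) ⊢ (s2, a, BBBBZ) ⊢ (s2, ε, BBBBBZ)
All input consumed and state s2 ∈ F.

Accept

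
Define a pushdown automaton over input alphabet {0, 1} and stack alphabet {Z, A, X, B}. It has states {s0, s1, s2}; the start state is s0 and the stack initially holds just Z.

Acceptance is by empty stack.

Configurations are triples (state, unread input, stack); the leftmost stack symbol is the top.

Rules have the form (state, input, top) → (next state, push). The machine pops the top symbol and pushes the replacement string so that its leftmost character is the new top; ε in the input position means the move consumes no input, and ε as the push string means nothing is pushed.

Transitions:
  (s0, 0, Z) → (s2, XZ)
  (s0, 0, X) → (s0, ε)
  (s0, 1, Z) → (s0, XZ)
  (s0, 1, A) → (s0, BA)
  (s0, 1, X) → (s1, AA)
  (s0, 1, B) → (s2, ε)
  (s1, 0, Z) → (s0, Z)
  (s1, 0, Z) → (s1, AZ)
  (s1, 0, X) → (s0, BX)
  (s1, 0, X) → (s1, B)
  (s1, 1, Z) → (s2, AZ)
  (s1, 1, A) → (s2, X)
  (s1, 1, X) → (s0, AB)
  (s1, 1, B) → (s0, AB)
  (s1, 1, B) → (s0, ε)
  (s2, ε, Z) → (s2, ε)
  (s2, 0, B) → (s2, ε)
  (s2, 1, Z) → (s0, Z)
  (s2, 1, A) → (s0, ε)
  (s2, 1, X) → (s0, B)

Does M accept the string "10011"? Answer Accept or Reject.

One accepting computation: (s0, 10011, Z) ⊢ (s0, 0011, XZ) ⊢ (s0, 011, Z) ⊢ (s2, 11, XZ) ⊢ (s0, 1, BZ) ⊢ (s2, ε, Z) ⊢ (s2, ε, ε)
All input consumed and the stack is empty.

Accept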